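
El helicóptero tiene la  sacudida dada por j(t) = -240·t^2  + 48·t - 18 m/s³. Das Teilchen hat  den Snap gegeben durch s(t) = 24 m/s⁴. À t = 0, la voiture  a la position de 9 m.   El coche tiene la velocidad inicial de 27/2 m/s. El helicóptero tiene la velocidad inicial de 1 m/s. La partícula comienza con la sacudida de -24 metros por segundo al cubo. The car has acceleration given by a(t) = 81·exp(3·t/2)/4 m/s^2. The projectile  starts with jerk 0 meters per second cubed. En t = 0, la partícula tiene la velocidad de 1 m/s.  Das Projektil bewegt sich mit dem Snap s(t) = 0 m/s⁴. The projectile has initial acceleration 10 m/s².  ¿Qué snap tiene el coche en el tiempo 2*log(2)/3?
Debemos derivar nuestra ecuación de la aceleración a(t) = 81·exp(3·t/2)/4 2 veces. La derivada de la aceleración da la sacudida: j(t) = 243·exp(3·t/2)/8. Tomando d/dt de j(t), encontramos s(t) = 729·exp(3·t/2)/16. De la ecuación del snap s(t) = 729·exp(3·t/2)/16, sustituimos t = 2*log(2)/3 para obtener s = 729/8.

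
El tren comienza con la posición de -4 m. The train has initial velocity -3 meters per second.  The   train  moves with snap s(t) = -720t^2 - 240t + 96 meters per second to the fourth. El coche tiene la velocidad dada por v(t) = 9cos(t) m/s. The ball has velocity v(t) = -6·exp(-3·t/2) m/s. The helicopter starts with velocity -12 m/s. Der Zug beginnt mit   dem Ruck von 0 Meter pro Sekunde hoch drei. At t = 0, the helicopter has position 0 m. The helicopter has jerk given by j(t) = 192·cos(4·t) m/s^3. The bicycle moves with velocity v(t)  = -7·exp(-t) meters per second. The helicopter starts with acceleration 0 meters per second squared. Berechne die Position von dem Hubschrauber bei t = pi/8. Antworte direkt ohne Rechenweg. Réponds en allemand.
Die Antwort ist -3.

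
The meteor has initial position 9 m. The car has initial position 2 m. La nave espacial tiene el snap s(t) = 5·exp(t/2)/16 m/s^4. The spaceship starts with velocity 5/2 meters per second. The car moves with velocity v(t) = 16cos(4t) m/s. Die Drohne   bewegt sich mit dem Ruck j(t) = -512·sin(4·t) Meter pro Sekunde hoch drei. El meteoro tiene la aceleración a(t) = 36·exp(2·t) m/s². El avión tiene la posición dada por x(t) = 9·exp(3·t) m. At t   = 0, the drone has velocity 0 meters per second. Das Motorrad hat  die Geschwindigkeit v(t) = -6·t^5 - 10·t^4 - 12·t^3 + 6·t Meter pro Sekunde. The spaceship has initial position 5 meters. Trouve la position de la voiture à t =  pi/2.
Nous devons trouver l'intégrale de notre équation de la vitesse v(t) = 16·cos(4·t) 1 fois. L'intégrale de la vitesse, avec x(0) = 2, donne la position: x(t) = 4·sin(4·t) + 2. De l'équation de la position x(t) = 4·sin(4·t) + 2, nous substituons t = pi/2 pour obtenir x = 2.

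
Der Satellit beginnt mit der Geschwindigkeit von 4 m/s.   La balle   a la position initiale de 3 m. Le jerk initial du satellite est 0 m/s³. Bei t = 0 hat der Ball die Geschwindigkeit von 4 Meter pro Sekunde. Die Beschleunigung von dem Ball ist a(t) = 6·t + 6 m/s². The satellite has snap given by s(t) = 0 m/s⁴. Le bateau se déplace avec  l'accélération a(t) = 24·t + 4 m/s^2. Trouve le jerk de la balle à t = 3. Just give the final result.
À t = 3, j = 6.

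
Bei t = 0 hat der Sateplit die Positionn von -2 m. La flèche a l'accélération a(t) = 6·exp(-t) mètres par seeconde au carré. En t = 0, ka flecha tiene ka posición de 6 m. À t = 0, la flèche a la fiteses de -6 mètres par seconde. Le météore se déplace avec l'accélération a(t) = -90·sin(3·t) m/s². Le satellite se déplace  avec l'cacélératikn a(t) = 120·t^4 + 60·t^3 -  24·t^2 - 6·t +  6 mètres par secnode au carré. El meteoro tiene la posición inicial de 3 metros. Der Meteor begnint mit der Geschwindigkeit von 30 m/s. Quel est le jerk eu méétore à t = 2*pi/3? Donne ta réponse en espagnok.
Debemos derivar nuestra ecuación de la aceleración a(t) = -90·sin(3·t) 1 vez. Derivando la aceleración, obtenemos la sacudida: j(t) = -270·cos(3·t). Tenemos la sacudida j(t) = -270·cos(3·t). Sustituyendo t = 2*pi/3: j(2*pi/3) = -270.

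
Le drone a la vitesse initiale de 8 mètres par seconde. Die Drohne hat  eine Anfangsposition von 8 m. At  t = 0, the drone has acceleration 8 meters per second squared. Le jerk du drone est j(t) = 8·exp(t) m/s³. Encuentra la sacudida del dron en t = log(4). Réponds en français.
En utilisant j(t) = 8·exp(t) et en substituant t = log(4), nous trouvons j = 32.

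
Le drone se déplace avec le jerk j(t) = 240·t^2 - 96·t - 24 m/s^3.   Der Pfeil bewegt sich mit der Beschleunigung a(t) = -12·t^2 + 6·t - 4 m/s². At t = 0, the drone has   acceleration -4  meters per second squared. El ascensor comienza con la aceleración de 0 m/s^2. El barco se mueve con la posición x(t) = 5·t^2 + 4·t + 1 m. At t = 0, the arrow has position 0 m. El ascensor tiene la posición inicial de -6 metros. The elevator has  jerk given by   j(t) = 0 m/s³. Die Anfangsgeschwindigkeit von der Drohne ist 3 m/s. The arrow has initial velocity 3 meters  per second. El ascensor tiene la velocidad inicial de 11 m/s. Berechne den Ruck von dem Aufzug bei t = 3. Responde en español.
Usando j(t) = 0 y sustituyendo t = 3, encontramos j = 0.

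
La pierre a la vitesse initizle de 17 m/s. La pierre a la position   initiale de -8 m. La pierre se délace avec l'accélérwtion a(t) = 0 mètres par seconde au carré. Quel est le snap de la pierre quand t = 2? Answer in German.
Wir müssen unsere Gleichung für die Beschleunigung a(t) = 0 2-mal ableiten. Die Ableitung von der Beschleunigung ergibt den Ruck: j(t) = 0. Durch Ableiten von dem Ruck erhalten wir den Snap: s(t) = 0. Mit s(t) = 0 und Einsetzen von t = 2, finden wir s = 0.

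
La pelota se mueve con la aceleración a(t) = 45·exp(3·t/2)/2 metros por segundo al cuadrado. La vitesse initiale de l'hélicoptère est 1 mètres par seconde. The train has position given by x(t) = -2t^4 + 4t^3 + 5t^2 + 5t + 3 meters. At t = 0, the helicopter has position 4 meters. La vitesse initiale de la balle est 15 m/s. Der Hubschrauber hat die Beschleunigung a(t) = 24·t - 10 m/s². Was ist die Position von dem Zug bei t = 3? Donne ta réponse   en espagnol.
De la ecuación de la posición x(t) = -2·t^4 + 4·t^3 + 5·t^2 + 5·t + 3, sustituimos t = 3 para obtener x = 9.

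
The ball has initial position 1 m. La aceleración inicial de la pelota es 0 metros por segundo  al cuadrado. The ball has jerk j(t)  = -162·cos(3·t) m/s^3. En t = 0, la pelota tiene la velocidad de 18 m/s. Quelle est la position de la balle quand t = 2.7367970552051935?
Nous devons intégrer notre équation du jerk j(t) = -162·cos(3·t) 3 fois. En intégrant le jerk et en utilisant la condition initiale a(0) = 0, nous obtenons a(t) = -54·sin(3·t). En intégrant l'accélération et en utilisant la condition initiale v(0) = 18, nous obtenons v(t) = 18·cos(3·t). L'intégrale de la vitesse est la position. En utilisant x(0) = 1, nous obtenons x(t) = 6·sin(3·t) + 1. Nous avons la position x(t) = 6·sin(3·t) + 1. En substituant t = 2.7367970552051935: x(2.7367970552051935) = 6.62293370749246.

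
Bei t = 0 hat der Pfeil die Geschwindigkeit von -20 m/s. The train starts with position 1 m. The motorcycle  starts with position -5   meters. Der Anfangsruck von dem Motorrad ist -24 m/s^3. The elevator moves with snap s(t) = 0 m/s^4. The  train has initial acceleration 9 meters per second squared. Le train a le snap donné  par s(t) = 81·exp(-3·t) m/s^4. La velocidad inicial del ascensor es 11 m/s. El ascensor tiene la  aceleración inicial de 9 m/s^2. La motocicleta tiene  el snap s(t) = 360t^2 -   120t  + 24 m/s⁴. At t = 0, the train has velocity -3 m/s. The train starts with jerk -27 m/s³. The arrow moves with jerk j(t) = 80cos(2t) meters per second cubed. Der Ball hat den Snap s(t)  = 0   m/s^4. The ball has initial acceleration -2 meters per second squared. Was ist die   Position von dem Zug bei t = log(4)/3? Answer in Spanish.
Para resolver esto, necesitamos tomar 4 antiderivadas de nuestra ecuación del snap s(t) = 81·exp(-3·t). Tomando ∫s(t)dt y aplicando j(0) = -27, encontramos j(t) = -27·exp(-3·t). Tomando ∫j(t)dt y aplicando a(0) = 9, encontramos a(t) = 9·exp(-3·t). La antiderivada de la aceleración, con v(0) = -3, da la velocidad: v(t) = -3·exp(-3·t). Integrando la velocidad y usando la condición inicial x(0) = 1, obtenemos x(t) = exp(-3·t). De la ecuación de la posición x(t) = exp(-3·t), sustituimos t = log(4)/3 para obtener x = 1/4.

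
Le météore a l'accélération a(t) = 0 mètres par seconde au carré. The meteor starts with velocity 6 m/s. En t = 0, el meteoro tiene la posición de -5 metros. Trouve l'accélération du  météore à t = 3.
En utilisant a(t) = 0 et en substituant t = 3, nous trouvons a = 0.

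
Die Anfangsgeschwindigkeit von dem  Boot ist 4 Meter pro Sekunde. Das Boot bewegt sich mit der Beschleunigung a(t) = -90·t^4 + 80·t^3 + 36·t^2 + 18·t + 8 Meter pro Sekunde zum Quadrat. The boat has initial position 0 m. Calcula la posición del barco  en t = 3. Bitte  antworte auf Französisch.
Nous devons trouver l'intégrale de notre équation de l'accélération a(t) = -90·t^4 + 80·t^3 + 36·t^2 + 18·t + 8 2 fois. En prenant ∫a(t)dt et en appliquant v(0) = 4, nous trouvons v(t) = -18·t^5 + 20·t^4 + 12·t^3 + 9·t^2 + 8·t + 4. L'intégrale de la vitesse est la position. En utilisant x(0) = 0, nous obtenons x(t) = -3·t^6 + 4·t^5 + 3·t^4 + 3·t^3 + 4·t^2 + 4·t. Nous avons la position x(t) = -3·t^6 + 4·t^5 + 3·t^4 + 3·t^3 + 4·t^2 + 4·t. En substituant t = 3: x(3) = -843.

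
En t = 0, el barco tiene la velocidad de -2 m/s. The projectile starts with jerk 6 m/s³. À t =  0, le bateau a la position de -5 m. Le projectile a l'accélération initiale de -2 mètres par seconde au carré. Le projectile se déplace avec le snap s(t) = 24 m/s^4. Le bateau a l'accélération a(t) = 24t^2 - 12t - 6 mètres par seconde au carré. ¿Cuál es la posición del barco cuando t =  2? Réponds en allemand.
Wir müssen die Stammfunktion unserer Gleichung für die Beschleunigung a(t) = 24·t^2 - 12·t - 6 2-mal finden. Die Stammfunktion von der Beschleunigung ist die Geschwindigkeit. Mit v(0) = -2 erhalten wir v(t) = 8·t^3 - 6·t^2 - 6·t - 2. Das Integral von der Geschwindigkeit ist die Position. Mit x(0) = -5 erhalten wir x(t) = 2·t^4 - 2·t^3 - 3·t^2 - 2·t - 5. Aus der Gleichung für die Position x(t) = 2·t^4 - 2·t^3 - 3·t^2 - 2·t - 5, setzen wir t = 2 ein und erhalten x = -5.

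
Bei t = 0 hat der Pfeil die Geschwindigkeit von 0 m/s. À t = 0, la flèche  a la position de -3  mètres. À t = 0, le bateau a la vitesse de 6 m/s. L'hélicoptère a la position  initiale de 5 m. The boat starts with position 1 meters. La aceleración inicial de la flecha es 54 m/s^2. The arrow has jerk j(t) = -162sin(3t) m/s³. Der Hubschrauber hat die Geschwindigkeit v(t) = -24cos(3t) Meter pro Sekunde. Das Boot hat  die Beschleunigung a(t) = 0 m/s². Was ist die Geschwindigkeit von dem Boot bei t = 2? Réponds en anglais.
Starting from acceleration a(t) = 0, we take 1 antiderivative. The integral of acceleration, with v(0) = 6, gives velocity: v(t) = 6. Using v(t) = 6 and substituting t = 2, we find v = 6.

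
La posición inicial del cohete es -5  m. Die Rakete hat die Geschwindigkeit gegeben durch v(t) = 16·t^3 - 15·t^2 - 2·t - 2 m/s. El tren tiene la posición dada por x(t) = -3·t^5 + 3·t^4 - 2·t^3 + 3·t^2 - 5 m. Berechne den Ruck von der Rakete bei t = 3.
Ausgehend von der Geschwindigkeit v(t) = 16·t^3 - 15·t^2 - 2·t - 2, nehmen wir 2 Ableitungen. Mit d/dt von v(t) finden wir a(t) = 48·t^2 - 30·t - 2. Durch Ableiten von der Beschleunigung erhalten wir den Ruck: j(t) = 96·t - 30. Aus der Gleichung für den Ruck j(t) = 96·t - 30, setzen wir t = 3 ein und erhalten j = 258.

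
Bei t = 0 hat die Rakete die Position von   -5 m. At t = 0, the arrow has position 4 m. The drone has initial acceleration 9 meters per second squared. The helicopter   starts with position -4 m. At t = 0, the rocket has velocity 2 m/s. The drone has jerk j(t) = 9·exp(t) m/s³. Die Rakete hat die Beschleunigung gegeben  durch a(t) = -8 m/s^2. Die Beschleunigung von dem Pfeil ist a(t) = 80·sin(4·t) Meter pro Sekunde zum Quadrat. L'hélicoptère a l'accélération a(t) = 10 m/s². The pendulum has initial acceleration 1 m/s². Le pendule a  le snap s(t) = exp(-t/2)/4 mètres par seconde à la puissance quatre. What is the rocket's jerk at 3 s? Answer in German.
Ausgehend von der Beschleunigung a(t) = -8, nehmen wir 1 Ableitung. Die Ableitung von der Beschleunigung ergibt den Ruck: j(t) = 0. Mit j(t) = 0 und Einsetzen von t = 3, finden wir j = 0.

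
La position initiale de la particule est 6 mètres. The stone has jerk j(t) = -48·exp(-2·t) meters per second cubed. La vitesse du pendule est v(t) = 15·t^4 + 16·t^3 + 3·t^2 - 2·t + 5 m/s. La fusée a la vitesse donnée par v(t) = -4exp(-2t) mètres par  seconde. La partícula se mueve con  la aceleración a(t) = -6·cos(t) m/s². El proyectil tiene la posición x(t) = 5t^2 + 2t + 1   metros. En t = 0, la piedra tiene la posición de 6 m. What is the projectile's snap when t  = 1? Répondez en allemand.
Um dies zu lösen, müssen wir 4 Ableitungen unserer Gleichung für die Position x(t) = 5·t^2 + 2·t + 1 nehmen. Mit d/dt von x(t) finden wir v(t) = 10·t + 2. Durch Ableiten von der Geschwindigkeit erhalten wir die Beschleunigung: a(t) = 10. Die Ableitung von der Beschleunigung ergibt den Ruck: j(t) = 0. Durch Ableiten von dem Ruck erhalten wir den Snap: s(t) = 0. Mit s(t) = 0 und Einsetzen von t = 1, finden wir s = 0.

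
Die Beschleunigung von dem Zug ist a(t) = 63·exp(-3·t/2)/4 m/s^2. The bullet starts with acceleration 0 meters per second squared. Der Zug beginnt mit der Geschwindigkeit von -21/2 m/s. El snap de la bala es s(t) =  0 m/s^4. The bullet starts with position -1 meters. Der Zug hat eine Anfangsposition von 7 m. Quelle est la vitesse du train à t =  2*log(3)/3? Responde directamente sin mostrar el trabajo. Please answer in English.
The velocity at t = 2*log(3)/3 is v = -7/2.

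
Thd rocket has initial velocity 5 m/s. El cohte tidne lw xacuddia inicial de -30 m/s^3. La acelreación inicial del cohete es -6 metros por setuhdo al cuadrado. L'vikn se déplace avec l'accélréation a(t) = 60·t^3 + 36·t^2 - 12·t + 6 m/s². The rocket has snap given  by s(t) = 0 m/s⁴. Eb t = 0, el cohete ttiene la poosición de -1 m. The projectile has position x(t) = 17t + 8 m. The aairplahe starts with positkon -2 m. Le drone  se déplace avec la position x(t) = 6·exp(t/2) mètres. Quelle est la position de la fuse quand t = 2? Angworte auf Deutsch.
Wir müssen das Integral unserer Gleichung für den Snap s(t) = 0 4-mal finden. Die Stammfunktion von dem Snap ist der Ruck. Mit j(0) = -30 erhalten wir j(t) = -30. Die Stammfunktion von dem Ruck ist die Beschleunigung. Mit a(0) = -6 erhalten wir a(t) = -30·t - 6. Mit ∫a(t)dt und Anwendung von v(0) = 5, finden wir v(t) = -15·t^2 - 6·t + 5. Die Stammfunktion von der Geschwindigkeit ist die Position. Mit x(0) = -1 erhalten wir x(t) = -5·t^3 - 3·t^2 + 5·t - 1. Aus der Gleichung für die Position x(t) = -5·t^3 - 3·t^2 + 5·t - 1, setzen wir t = 2 ein und erhalten x = -43.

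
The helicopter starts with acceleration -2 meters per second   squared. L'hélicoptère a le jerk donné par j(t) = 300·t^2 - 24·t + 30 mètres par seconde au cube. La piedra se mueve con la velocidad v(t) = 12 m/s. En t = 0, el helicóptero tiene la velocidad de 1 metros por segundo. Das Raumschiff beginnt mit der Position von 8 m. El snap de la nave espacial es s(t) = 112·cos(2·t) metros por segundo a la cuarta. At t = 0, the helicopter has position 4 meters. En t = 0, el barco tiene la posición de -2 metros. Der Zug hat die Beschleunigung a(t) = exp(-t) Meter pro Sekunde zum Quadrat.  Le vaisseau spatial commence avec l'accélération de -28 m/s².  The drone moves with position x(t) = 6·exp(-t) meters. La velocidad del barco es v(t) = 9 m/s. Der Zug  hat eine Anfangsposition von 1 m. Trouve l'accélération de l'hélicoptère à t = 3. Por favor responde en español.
Necesitamos integrar nuestra ecuación de la sacudida j(t) = 300·t^2 - 24·t + 30 1 vez. Integrando la sacudida y usando la condición inicial a(0) = -2, obtenemos a(t) = 100·t^3 - 12·t^2 + 30·t - 2. De la ecuación de la aceleración a(t) = 100·t^3 - 12·t^2 + 30·t - 2, sustituimos t = 3 para obtener a = 2680.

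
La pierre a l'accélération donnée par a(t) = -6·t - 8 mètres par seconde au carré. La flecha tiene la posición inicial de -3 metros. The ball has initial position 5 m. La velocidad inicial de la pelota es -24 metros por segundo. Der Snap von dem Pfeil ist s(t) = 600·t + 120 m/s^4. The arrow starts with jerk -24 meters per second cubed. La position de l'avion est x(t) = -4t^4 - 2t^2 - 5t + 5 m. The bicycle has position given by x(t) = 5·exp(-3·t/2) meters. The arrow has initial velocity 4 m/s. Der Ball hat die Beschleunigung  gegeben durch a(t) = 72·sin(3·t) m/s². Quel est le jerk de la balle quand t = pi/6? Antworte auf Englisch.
We must differentiate our acceleration equation a(t) = 72·sin(3·t) 1 time. The derivative of acceleration gives jerk: j(t) = 216·cos(3·t). We have jerk j(t) = 216·cos(3·t). Substituting t = pi/6: j(pi/6) = 0.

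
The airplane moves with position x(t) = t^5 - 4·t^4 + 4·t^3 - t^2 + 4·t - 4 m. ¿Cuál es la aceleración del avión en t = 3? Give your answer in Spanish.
Partiendo de la posición x(t) = t^5 - 4·t^4 + 4·t^3 - t^2 + 4·t - 4, tomamos 2 derivadas. Tomando d/dt de x(t), encontramos v(t) = 5·t^4 - 16·t^3 + 12·t^2 - 2·t + 4. La derivada de la velocidad da la aceleración: a(t) = 20·t^3 - 48·t^2 + 24·t - 2. Tenemos la aceleración a(t) = 20·t^3 - 48·t^2 + 24·t - 2. Sustituyendo t = 3: a(3) = 178.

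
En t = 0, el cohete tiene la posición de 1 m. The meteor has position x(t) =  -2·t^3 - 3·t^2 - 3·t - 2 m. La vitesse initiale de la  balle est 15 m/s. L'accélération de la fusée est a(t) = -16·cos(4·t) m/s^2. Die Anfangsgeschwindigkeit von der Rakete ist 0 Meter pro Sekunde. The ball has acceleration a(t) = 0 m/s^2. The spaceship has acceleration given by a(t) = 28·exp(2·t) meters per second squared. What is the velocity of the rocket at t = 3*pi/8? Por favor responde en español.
Para resolver esto, necesitamos tomar 1 antiderivada de nuestra ecuación de la aceleración a(t) = -16·cos(4·t). La antiderivada de la aceleración, con v(0) = 0, da la velocidad: v(t) = -4·sin(4·t). Usando v(t) = -4·sin(4·t) y sustituyendo t = 3*pi/8, encontramos v = 4.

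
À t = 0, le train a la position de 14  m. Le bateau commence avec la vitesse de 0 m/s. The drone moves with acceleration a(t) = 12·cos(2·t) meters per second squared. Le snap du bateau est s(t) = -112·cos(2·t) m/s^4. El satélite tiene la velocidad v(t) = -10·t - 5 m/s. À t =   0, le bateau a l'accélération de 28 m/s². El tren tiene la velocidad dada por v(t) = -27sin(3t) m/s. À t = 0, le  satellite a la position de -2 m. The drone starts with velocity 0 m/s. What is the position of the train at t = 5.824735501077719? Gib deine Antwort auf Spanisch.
Necesitamos integrar nuestra ecuación de la velocidad v(t) = -27·sin(3·t) 1 vez. La antiderivada de la velocidad es la posición. Usando x(0) = 14, obtenemos x(t) = 9·cos(3·t) + 5. Tenemos la posición x(t) = 9·cos(3·t) + 5. Sustituyendo t = 5.824735501077719: x(5.824735501077719) = 6.74784458716577.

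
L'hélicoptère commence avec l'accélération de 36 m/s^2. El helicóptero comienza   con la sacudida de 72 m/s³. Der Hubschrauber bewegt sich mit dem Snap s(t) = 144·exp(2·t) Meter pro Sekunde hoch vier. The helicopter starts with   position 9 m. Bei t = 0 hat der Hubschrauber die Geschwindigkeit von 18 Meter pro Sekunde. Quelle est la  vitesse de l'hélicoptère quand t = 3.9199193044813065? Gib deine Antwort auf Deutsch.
Ausgehend von dem Snap s(t) = 144·exp(2·t), nehmen wir 3 Integrale. Die Stammfunktion von dem Snap ist der Ruck. Mit j(0) = 72 erhalten wir j(t) = 72·exp(2·t). Durch Integration von dem Ruck und Verwendung der Anfangsbedingung a(0) = 36, erhalten wir a(t) = 36·exp(2·t). Das Integral von der Beschleunigung, mit v(0) = 18, ergibt die Geschwindigkeit: v(t) = 18·exp(2·t). Mit v(t) = 18·exp(2·t) und Einsetzen von t = 3.9199193044813065, finden wir v = 45716.3082110553.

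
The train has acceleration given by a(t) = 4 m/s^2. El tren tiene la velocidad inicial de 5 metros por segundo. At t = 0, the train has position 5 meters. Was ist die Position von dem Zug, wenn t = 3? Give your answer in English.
We must find the antiderivative of our acceleration equation a(t) = 4 2 times. The antiderivative of acceleration is velocity. Using v(0) = 5, we get v(t) = 4·t + 5. The integral of velocity, with x(0) = 5, gives position: x(t) = 2·t^2 + 5·t + 5. Using x(t) = 2·t^2 + 5·t + 5 and substituting t = 3, we find x = 38.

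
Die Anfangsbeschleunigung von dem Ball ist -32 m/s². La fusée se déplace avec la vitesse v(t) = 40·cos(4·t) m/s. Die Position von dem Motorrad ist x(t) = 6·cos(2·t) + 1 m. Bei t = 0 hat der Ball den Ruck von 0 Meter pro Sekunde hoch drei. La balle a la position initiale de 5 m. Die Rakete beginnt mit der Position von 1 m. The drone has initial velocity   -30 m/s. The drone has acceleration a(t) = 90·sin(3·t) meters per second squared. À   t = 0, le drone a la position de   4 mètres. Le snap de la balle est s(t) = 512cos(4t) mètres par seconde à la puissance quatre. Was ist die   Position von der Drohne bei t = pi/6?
Wir müssen unsere Gleichung für die Beschleunigung a(t) = 90·sin(3·t) 2-mal integrieren. Mit ∫a(t)dt und Anwendung von v(0) = -30, finden wir v(t) = -30·cos(3·t). Das Integral von der Geschwindigkeit ist die Position. Mit x(0) = 4 erhalten wir x(t) = 4 - 10·sin(3·t). Wir haben die Position x(t) = 4 - 10·sin(3·t). Durch Einsetzen von t = pi/6: x(pi/6) = -6.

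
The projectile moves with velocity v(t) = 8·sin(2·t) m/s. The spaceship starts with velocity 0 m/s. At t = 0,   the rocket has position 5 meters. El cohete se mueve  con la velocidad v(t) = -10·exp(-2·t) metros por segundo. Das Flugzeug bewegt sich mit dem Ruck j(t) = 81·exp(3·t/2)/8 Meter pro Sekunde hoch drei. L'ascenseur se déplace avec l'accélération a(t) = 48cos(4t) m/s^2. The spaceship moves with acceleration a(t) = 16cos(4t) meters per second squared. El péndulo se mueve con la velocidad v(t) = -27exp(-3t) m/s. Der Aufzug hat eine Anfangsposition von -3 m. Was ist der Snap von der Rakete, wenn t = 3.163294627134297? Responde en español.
Debemos derivar nuestra ecuación de la velocidad v(t) = -10·exp(-2·t) 3 veces. La derivada de la velocidad da la aceleración: a(t) = 20·exp(-2·t). Tomando d/dt de a(t), encontramos j(t) = -40·exp(-2·t). Derivando la sacudida, obtenemos el snap: s(t) = 80·exp(-2·t). Tenemos el snap s(t) = 80·exp(-2·t). Sustituyendo t = 3.163294627134297: s(3.163294627134297) = 0.143049776826625.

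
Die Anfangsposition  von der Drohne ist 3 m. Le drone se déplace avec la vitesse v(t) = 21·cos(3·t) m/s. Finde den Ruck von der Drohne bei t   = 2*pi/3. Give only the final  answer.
j(2*pi/3) = -189.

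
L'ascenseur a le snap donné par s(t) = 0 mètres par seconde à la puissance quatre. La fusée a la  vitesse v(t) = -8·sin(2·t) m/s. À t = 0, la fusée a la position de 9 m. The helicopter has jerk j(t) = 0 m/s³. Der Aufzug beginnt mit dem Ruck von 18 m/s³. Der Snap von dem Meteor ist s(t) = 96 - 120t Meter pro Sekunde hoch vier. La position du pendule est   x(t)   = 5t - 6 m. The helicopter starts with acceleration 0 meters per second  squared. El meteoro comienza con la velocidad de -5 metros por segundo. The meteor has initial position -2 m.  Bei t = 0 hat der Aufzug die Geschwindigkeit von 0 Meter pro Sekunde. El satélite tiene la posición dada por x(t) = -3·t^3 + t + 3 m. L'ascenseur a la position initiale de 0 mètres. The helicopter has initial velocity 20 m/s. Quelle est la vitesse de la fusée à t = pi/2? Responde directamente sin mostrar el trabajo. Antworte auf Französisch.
À t = pi/2, v = 0.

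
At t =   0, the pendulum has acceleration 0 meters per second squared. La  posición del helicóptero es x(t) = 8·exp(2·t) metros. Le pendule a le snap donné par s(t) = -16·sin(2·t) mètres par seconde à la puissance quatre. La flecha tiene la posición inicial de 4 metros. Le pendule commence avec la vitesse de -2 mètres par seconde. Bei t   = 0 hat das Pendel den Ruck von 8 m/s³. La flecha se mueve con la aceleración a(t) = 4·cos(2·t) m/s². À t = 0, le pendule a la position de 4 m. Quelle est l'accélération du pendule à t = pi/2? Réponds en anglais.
To find the answer, we compute 2 antiderivatives of s(t) = -16·sin(2·t). Taking ∫s(t)dt and applying j(0) = 8, we find j(t) = 8·cos(2·t). The integral of jerk, with a(0) = 0, gives acceleration: a(t) = 4·sin(2·t). We have acceleration a(t) = 4·sin(2·t). Substituting t = pi/2: a(pi/2) = 0.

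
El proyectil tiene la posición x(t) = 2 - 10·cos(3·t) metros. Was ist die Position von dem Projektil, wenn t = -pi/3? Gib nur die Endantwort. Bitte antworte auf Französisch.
À t = -pi/3, x = 12.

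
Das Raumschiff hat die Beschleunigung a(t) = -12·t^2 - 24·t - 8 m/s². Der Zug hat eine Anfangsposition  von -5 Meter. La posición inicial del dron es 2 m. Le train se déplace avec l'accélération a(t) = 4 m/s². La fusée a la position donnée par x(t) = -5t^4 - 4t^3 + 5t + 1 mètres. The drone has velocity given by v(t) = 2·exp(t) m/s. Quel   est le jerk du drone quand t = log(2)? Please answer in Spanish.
Partiendo de la velocidad v(t) = 2·exp(t), tomamos 2 derivadas. Tomando d/dt de v(t), encontramos a(t) = 2·exp(t). Tomando d/dt de a(t), encontramos j(t) = 2·exp(t). De la ecuación de la sacudida j(t) = 2·exp(t), sustituimos t = log(2) para obtener j = 4.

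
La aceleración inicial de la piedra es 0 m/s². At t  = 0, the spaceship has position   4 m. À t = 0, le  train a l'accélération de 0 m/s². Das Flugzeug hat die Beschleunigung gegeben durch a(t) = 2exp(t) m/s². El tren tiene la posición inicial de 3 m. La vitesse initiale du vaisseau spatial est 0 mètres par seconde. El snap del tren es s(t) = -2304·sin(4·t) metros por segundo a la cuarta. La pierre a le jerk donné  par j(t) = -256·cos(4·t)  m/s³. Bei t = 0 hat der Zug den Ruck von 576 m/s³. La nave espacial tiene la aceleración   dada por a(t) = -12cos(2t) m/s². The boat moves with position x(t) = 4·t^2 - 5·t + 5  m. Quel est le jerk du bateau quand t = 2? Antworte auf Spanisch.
Partiendo de la posición x(t) = 4·t^2 - 5·t + 5, tomamos 3 derivadas. Tomando d/dt de x(t), encontramos v(t) = 8·t - 5. La derivada de la velocidad da la aceleración: a(t) = 8. La derivada de la aceleración da la sacudida: j(t) = 0. Tenemos la sacudida j(t) = 0. Sustituyendo t = 2: j(2) = 0.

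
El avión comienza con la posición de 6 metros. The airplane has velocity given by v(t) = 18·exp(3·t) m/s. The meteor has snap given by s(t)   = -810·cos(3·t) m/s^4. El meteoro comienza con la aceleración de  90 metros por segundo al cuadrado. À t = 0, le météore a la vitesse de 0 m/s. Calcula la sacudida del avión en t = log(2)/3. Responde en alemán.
Um dies zu lösen, müssen wir 2 Ableitungen unserer Gleichung für die Geschwindigkeit v(t) = 18·exp(3·t) nehmen. Die Ableitung von der Geschwindigkeit ergibt die Beschleunigung: a(t) = 54·exp(3·t). Die Ableitung von der Beschleunigung ergibt den Ruck: j(t) = 162·exp(3·t). Mit j(t) = 162·exp(3·t) und Einsetzen von t = log(2)/3, finden wir j = 324.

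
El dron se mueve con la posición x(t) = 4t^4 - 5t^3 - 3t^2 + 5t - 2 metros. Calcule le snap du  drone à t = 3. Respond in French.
Pour résoudre ceci, nous devons prendre 4 dérivées de notre équation de la position x(t) = 4·t^4 - 5·t^3 - 3·t^2 + 5·t - 2. La dérivée de la position donne la vitesse: v(t) = 16·t^3 - 15·t^2 - 6·t + 5. En dérivant la vitesse, nous obtenons l'accélération: a(t) = 48·t^2 - 30·t - 6. En dérivant l'accélération, nous obtenons le jerk: j(t) = 96·t - 30. La dérivée du jerk donne le snap: s(t) = 96. De l'équation du snap s(t) = 96, nous substituons t = 3 pour obtenir s = 96.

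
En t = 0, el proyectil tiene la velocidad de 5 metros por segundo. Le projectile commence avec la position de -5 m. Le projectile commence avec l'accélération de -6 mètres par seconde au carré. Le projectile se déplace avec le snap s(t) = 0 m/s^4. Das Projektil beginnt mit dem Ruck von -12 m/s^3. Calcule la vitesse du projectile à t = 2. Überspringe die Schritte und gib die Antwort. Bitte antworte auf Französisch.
v(2) = -31.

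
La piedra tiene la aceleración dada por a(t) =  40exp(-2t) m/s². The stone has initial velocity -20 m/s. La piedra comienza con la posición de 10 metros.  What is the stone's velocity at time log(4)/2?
We must find the antiderivative of our acceleration equation a(t) = 40·exp(-2·t) 1 time. The integral of acceleration is velocity. Using v(0) = -20, we get v(t) = -20·exp(-2·t). We have velocity v(t) = -20·exp(-2·t). Substituting t = log(4)/2: v(log(4)/2) = -5.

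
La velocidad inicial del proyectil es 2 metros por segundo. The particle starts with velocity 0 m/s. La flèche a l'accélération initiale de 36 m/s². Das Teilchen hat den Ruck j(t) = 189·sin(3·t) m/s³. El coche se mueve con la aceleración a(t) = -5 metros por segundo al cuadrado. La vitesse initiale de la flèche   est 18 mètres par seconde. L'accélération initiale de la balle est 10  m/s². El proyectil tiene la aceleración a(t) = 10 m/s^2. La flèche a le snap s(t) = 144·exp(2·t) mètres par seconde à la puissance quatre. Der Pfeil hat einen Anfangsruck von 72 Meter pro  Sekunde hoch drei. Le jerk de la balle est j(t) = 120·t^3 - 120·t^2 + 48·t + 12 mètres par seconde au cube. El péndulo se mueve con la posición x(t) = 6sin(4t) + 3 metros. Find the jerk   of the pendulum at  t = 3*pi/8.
We must differentiate our position equation x(t) = 6·sin(4·t) + 3 3 times. Taking d/dt of x(t), we find v(t) = 24·cos(4·t). Differentiating velocity, we get acceleration: a(t) = -96·sin(4·t). Taking d/dt of a(t), we find j(t) = -384·cos(4·t). Using j(t) = -384·cos(4·t) and substituting t = 3*pi/8, we find j = 0.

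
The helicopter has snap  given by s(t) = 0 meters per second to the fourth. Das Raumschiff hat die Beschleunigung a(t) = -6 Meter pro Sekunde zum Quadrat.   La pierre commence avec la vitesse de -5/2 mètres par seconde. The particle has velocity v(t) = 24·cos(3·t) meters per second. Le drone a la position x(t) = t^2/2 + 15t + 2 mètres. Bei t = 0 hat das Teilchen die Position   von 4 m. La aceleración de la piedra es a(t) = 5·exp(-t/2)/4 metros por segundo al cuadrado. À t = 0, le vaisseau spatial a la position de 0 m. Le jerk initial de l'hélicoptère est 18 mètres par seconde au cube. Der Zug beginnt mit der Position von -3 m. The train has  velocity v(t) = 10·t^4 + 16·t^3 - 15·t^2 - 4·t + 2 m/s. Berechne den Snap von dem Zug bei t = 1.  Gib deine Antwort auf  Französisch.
En partant de la vitesse v(t) = 10·t^4 + 16·t^3 - 15·t^2 - 4·t + 2, nous prenons 3 dérivées. En prenant d/dt de v(t), nous trouvons a(t) = 40·t^3 + 48·t^2 - 30·t - 4. La dérivée de l'accélération donne le jerk: j(t) = 120·t^2 + 96·t - 30. En dérivant le jerk, nous obtenons le snap: s(t) = 240·t + 96. En utilisant s(t) = 240·t + 96 et en substituant t = 1, nous trouvons s = 336.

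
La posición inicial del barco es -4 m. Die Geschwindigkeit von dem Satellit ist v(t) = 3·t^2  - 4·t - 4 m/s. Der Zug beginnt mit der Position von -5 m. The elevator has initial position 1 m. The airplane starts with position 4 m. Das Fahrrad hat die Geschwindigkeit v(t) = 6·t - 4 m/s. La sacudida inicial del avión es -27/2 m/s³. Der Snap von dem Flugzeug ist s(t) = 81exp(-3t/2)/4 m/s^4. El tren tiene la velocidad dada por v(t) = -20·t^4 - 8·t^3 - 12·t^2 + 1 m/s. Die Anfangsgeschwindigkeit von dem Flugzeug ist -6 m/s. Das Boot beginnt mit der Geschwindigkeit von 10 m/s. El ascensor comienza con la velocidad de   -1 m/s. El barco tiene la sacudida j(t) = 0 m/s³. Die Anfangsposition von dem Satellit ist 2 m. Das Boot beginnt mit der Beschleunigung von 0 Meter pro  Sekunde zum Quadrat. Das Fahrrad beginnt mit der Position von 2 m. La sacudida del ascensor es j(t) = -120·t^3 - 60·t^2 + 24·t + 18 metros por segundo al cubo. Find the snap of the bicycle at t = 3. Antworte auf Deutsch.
Um dies zu lösen, müssen wir 3 Ableitungen unserer Gleichung für die Geschwindigkeit v(t) = 6·t - 4 nehmen. Mit d/dt von v(t) finden wir a(t) = 6. Die Ableitung von der Beschleunigung ergibt den Ruck: j(t) = 0. Durch Ableiten von dem Ruck erhalten wir den Snap: s(t) = 0. Aus der Gleichung für den Snap s(t) = 0, setzen wir t = 3 ein und erhalten s = 0.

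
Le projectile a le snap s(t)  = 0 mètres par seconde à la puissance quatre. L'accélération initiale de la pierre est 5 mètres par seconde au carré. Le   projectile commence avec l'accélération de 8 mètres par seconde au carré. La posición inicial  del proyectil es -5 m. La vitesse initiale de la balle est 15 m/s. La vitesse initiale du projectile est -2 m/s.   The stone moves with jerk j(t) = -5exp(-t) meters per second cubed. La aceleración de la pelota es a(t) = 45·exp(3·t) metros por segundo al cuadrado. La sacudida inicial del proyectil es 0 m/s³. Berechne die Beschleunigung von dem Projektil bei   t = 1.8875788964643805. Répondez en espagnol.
Partiendo del snap s(t) = 0, tomamos 2 antiderivadas. Integrando el snap y usando la condición inicial j(0) = 0, obtenemos j(t) = 0. La integral de la sacudida, con a(0) = 8, da la aceleración: a(t) = 8. Usando a(t) = 8 y sustituyendo t = 1.8875788964643805, encontramos a = 8.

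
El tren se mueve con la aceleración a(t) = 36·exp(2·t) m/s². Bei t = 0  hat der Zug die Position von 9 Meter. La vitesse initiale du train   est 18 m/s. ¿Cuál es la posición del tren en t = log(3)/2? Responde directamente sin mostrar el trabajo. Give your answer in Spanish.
En t = log(3)/2, x = 27.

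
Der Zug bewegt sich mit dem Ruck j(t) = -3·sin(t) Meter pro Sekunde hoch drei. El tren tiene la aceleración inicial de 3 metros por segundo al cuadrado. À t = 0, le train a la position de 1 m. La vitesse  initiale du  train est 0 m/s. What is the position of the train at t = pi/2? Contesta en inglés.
We must find the integral of our jerk equation j(t) = -3·sin(t) 3 times. The integral of jerk, with a(0) = 3, gives acceleration: a(t) = 3·cos(t). The integral of acceleration is velocity. Using v(0) = 0, we get v(t) = 3·sin(t). The integral of velocity, with x(0) = 1, gives position: x(t) = 4 - 3·cos(t). From the given position equation x(t) = 4 - 3·cos(t), we substitute t = pi/2 to get x = 4.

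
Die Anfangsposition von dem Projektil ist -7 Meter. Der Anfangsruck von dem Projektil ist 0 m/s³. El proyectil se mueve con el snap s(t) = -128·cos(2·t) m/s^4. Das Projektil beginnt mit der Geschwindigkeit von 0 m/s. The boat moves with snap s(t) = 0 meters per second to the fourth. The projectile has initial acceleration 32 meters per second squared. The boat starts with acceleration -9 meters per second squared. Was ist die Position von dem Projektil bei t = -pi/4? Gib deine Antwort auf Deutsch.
Um dies zu lösen, müssen wir 4 Integrale unserer Gleichung für den Snap s(t) = -128·cos(2·t) finden. Die Stammfunktion von dem Snap, mit j(0) = 0, ergibt den Ruck: j(t) = -64·sin(2·t). Die Stammfunktion von dem Ruck, mit a(0) = 32, ergibt die Beschleunigung: a(t) = 32·cos(2·t). Mit ∫a(t)dt und Anwendung von v(0) = 0, finden wir v(t) = 16·sin(2·t). Das Integral von der Geschwindigkeit ist die Position. Mit x(0) = -7 erhalten wir x(t) = 1 - 8·cos(2·t). Aus der Gleichung für die Position x(t) = 1 - 8·cos(2·t), setzen wir t = -pi/4 ein und erhalten x = 1.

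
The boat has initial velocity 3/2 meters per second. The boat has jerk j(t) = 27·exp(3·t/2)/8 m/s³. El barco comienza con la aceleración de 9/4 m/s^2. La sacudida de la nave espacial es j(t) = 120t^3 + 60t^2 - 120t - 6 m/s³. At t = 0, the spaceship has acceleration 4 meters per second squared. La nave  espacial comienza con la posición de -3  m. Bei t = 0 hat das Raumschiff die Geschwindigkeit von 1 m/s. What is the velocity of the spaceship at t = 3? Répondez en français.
En partant du jerk j(t) = 120·t^3 + 60·t^2 - 120·t - 6, nous prenons 2 intégrales. En prenant ∫j(t)dt et en appliquant a(0) = 4, nous trouvons a(t) = 30·t^4 + 20·t^3 - 60·t^2 - 6·t + 4. En prenant ∫a(t)dt et en appliquant v(0) = 1, nous trouvons v(t) = 6·t^5 + 5·t^4 - 20·t^3 - 3·t^2 + 4·t + 1. De l'équation de la vitesse v(t) = 6·t^5 + 5·t^4 - 20·t^3 - 3·t^2 + 4·t + 1, nous substituons t = 3 pour obtenir v = 1309.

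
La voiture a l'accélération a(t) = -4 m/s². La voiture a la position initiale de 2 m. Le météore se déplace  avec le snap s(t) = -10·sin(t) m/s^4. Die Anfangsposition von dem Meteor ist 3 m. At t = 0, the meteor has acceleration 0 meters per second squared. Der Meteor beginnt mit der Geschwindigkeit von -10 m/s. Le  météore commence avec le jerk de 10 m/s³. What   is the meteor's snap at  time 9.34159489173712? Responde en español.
Usando s(t) = -10·sin(t) y sustituyendo t = 9.34159489173712, encontramos s = -0.830871724092577.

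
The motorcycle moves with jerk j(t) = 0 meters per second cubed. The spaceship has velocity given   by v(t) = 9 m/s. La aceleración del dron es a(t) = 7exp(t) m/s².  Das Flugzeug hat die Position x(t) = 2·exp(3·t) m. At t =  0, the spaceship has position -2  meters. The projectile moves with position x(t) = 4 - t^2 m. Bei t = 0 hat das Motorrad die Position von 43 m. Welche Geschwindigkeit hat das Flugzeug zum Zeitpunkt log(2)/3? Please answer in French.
En partant de la position x(t) = 2·exp(3·t), nous prenons 1 dérivée. La dérivée de la position donne la vitesse: v(t) = 6·exp(3·t). De l'équation de la vitesse v(t) = 6·exp(3·t), nous substituons t = log(2)/3 pour obtenir v = 12.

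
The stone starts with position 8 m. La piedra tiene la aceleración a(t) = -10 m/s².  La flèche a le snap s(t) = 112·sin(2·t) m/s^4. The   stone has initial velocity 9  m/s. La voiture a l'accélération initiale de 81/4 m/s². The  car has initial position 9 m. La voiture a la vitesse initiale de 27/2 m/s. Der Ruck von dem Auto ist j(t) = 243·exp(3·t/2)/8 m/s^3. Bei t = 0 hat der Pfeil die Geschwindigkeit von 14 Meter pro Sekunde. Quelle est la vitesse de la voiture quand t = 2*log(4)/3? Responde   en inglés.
Starting from jerk j(t) = 243·exp(3·t/2)/8, we take 2 antiderivatives. The antiderivative of jerk, with a(0) = 81/4, gives acceleration: a(t) = 81·exp(3·t/2)/4. Taking ∫a(t)dt and applying v(0) = 27/2, we find v(t) = 27·exp(3·t/2)/2. Using v(t) = 27·exp(3·t/2)/2 and substituting t = 2*log(4)/3, we find v = 54.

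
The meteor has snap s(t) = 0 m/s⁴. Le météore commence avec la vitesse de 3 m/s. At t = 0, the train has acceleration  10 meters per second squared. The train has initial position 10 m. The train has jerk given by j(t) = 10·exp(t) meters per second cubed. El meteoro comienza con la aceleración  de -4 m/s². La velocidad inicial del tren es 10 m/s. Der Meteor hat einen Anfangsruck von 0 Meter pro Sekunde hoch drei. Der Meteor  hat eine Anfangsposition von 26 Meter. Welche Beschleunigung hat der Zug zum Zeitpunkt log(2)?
Ausgehend von dem Ruck j(t) = 10·exp(t), nehmen wir 1 Integral. Durch Integration von dem Ruck und Verwendung der Anfangsbedingung a(0) = 10, erhalten wir a(t) = 10·exp(t). Mit a(t) = 10·exp(t) und Einsetzen von t = log(2), finden wir a = 20.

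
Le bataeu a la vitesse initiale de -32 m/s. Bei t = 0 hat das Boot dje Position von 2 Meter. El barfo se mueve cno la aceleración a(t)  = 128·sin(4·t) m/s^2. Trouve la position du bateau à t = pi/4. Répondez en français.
Nous devons intégrer notre équation de l'accélération a(t) = 128·sin(4·t) 2 fois. L'intégrale de l'accélération est la vitesse. En utilisant v(0) = -32, nous obtenons v(t) = -32·cos(4·t). L'intégrale de la vitesse est la position. En utilisant x(0) = 2, nous obtenons x(t) = 2 - 8·sin(4·t). De l'équation de la position x(t) = 2 - 8·sin(4·t), nous substituons t = pi/4 pour obtenir x = 2.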